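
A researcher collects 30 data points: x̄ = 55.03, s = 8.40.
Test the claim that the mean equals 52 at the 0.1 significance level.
One-sample t-test:
H₀: μ = 52
H₁: μ ≠ 52
df = n - 1 = 29
t = (x̄ - μ₀) / (s/√n) = (55.03 - 52) / (8.40/√30) = 1.976
p-value = 0.0578

Since p-value < α = 0.1, we reject H₀.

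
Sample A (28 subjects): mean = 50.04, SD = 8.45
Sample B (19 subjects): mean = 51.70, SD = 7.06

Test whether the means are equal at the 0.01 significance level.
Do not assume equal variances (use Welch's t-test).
Welch's two-sample t-test:
H₀: μ₁ = μ₂
H₁: μ₁ ≠ μ₂
s₁²/n₁ = 8.45²/28 = 2.5501,  s₂²/n₂ = 7.06²/19 = 2.6233
SE = √(s₁²/n₁ + s₂²/n₂) = √(2.5501 + 2.6233) = 2.2745
df (Welch-Satterthwaite) = (s₁²/n₁ + s₂²/n₂)² / [(s₁²/n₁)²/(n₁-1) + (s₂²/n₂)²/(n₂-1)] ≈ 42.95
t = (x̄₁ - x̄₂) / SE = (50.04 - 51.70) / 2.2745 = -1.66 / 2.2745 = -0.730
p-value = 0.4695

Since p-value > α = 0.01, we fail to reject H₀.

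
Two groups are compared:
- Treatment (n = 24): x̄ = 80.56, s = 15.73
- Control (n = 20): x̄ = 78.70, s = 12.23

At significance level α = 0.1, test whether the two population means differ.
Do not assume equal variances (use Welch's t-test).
Welch's two-sample t-test:
H₀: μ₁ = μ₂
H₁: μ₁ ≠ μ₂
s₁²/n₁ = 15.73²/24 = 10.3097,  s₂²/n₂ = 12.23²/20 = 7.4786
SE = √(s₁²/n₁ + s₂²/n₂) = √(10.3097 + 7.4786) = 4.2176
df (Welch-Satterthwaite) = (s₁²/n₁ + s₂²/n₂)² / [(s₁²/n₁)²/(n₁-1) + (s₂²/n₂)²/(n₂-1)] ≈ 41.83
t = (x̄₁ - x̄₂) / SE = (80.56 - 78.70) / 4.2176 = 1.86 / 4.2176 = 0.441
p-value = 0.6615

Since p-value > α = 0.1, we fail to reject H₀.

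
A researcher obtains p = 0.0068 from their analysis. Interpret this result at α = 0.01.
Since p = 0.0068 < α = 0.01, reject H₀.
There is sufficient evidence to reject the null hypothesis; the result is statistically significant at the 0.01 level.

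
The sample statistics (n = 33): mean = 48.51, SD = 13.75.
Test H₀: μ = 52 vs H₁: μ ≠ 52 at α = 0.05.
One-sample t-test:
H₀: μ = 52
H₁: μ ≠ 52
df = n - 1 = 32
t = (x̄ - μ₀) / (s/√n) = (48.51 - 52) / (13.75/√33) = -1.458
p-value = 0.1546

Since p-value > α = 0.05, we fail to reject H₀.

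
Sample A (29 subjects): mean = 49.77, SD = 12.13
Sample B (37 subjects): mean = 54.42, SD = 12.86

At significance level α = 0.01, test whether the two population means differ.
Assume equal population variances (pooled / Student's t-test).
Student's two-sample t-test (equal variances):
H₀: μ₁ = μ₂
H₁: μ₁ ≠ μ₂
df = n₁ + n₂ - 2 = 64
Pooled variance s_p² = [(n₁-1)s₁² + (n₂-1)s₂²] / (n₁ + n₂ - 2) = [(28)(12.13²) + (36)(12.86²)] / 64 = 157.3984
SE = √(s_p²(1/n₁ + 1/n₂)) = √(157.3984 × (1/29 + 1/37)) = 3.1115
t = (x̄₁ - x̄₂) / SE = (49.77 - 54.42) / 3.1115 = -4.65 / 3.1115 = -1.494
p-value = 0.1400

Since p-value > α = 0.01, we fail to reject H₀.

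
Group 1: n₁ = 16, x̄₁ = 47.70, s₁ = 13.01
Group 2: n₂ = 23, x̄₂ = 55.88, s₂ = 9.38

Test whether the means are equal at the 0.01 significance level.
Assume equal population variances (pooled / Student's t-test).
Student's two-sample t-test (equal variances):
H₀: μ₁ = μ₂
H₁: μ₁ ≠ μ₂
df = n₁ + n₂ - 2 = 37
Pooled variance s_p² = [(n₁-1)s₁² + (n₂-1)s₂²] / (n₁ + n₂ - 2) = [(15)(13.01²) + (22)(9.38²)] / 37 = 120.9340
SE = √(s_p²(1/n₁ + 1/n₂)) = √(120.9340 × (1/16 + 1/23)) = 3.5800
t = (x̄₁ - x̄₂) / SE = (47.70 - 55.88) / 3.5800 = -8.18 / 3.5800 = -2.285
p-value = 0.0281

Since p-value > α = 0.01, we fail to reject H₀.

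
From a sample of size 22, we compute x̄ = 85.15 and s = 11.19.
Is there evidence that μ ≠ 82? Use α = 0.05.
One-sample t-test:
H₀: μ = 82
H₁: μ ≠ 82
df = n - 1 = 21
t = (x̄ - μ₀) / (s/√n) = (85.15 - 82) / (11.19/√22) = 1.320
p-value = 0.2009

Since p-value > α = 0.05, we fail to reject H₀.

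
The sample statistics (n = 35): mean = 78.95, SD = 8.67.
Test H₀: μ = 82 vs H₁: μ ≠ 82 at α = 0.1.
One-sample t-test:
H₀: μ = 82
H₁: μ ≠ 82
df = n - 1 = 34
t = (x̄ - μ₀) / (s/√n) = (78.95 - 82) / (8.67/√35) = -2.081
p-value = 0.0450

Since p-value < α = 0.1, we reject H₀.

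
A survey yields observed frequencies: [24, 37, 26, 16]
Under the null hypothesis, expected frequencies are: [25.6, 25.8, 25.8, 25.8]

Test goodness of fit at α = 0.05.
Chi-square goodness of fit test:
H₀: observed counts match expected distribution
H₁: observed counts differ from expected distribution
df = k - 1 = 3
χ² = Σ(O - E)²/E
   = (24 - 25.6)²/25.6 + (37 - 25.8)²/25.8 + (26 - 25.8)²/25.8 + (16 - 25.8)²/25.8
   = 0.100 + 4.862 + 0.002 + 3.722
   = 8.69
p-value = 0.0338

Since p-value < α = 0.05, we reject H₀.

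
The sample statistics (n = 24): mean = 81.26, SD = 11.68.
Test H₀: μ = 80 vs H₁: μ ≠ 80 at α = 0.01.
One-sample t-test:
H₀: μ = 80
H₁: μ ≠ 80
df = n - 1 = 23
t = (x̄ - μ₀) / (s/√n) = (81.26 - 80) / (11.68/√24) = 0.528
p-value = 0.6022

Since p-value > α = 0.01, we fail to reject H₀.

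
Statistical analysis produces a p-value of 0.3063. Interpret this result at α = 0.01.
Since p = 0.3063 > α = 0.01, fail to reject H₀.
There is insufficient evidence to reject the null hypothesis; the result is not statistically significant at the 0.01 level.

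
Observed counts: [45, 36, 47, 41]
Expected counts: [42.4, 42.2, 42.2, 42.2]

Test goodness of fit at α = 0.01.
Chi-square goodness of fit test:
H₀: observed counts match expected distribution
H₁: observed counts differ from expected distribution
df = k - 1 = 3
χ² = Σ(O - E)²/E
   = (45 - 42.4)²/42.4 + (36 - 42.2)²/42.2 + (47 - 42.2)²/42.2 + (41 - 42.2)²/42.2
   = 0.159 + 0.911 + 0.546 + 0.034
   = 1.65
p-value = 0.6480

Since p-value > α = 0.01, we fail to reject H₀.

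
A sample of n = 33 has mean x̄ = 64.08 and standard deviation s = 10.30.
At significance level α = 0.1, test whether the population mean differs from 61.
One-sample t-test:
H₀: μ = 61
H₁: μ ≠ 61
df = n - 1 = 32
t = (x̄ - μ₀) / (s/√n) = (64.08 - 61) / (10.30/√33) = 1.718
p-value = 0.0955

Since p-value < α = 0.1, we reject H₀.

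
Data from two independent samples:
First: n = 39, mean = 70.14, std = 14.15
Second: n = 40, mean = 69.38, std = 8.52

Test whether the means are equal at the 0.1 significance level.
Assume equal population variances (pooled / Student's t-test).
Student's two-sample t-test (equal variances):
H₀: μ₁ = μ₂
H₁: μ₁ ≠ μ₂
df = n₁ + n₂ - 2 = 77
Pooled variance s_p² = [(n₁-1)s₁² + (n₂-1)s₂²] / (n₁ + n₂ - 2) = [(38)(14.15²) + (39)(8.52²)] / 77 = 135.5777
SE = √(s_p²(1/n₁ + 1/n₂)) = √(135.5777 × (1/39 + 1/40)) = 2.6203
t = (x̄₁ - x̄₂) / SE = (70.14 - 69.38) / 2.6203 = 0.76 / 2.6203 = 0.290
p-value = 0.7726

Since p-value > α = 0.1, we fail to reject H₀.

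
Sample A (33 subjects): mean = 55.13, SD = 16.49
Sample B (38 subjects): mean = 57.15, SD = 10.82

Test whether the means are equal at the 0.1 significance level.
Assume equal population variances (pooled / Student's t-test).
Student's two-sample t-test (equal variances):
H₀: μ₁ = μ₂
H₁: μ₁ ≠ μ₂
df = n₁ + n₂ - 2 = 69
Pooled variance s_p² = [(n₁-1)s₁² + (n₂-1)s₂²] / (n₁ + n₂ - 2) = [(32)(16.49²) + (37)(10.82²)] / 69 = 188.8858
SE = √(s_p²(1/n₁ + 1/n₂)) = √(188.8858 × (1/33 + 1/38)) = 3.2702
t = (x̄₁ - x̄₂) / SE = (55.13 - 57.15) / 3.2702 = -2.02 / 3.2702 = -0.618
p-value = 0.5388

Since p-value > α = 0.1, we fail to reject H₀.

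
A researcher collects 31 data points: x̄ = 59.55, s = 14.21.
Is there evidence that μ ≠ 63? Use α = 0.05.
One-sample t-test:
H₀: μ = 63
H₁: μ ≠ 63
df = n - 1 = 30
t = (x̄ - μ₀) / (s/√n) = (59.55 - 63) / (14.21/√31) = -1.352
p-value = 0.1866

Since p-value > α = 0.05, we fail to reject H₀.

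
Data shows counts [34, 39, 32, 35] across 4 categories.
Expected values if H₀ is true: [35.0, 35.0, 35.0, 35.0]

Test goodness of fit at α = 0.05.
Chi-square goodness of fit test:
H₀: observed counts match expected distribution
H₁: observed counts differ from expected distribution
df = k - 1 = 3
χ² = Σ(O - E)²/E
   = (34 - 35.0)²/35.0 + (39 - 35.0)²/35.0 + (32 - 35.0)²/35.0 + (35 - 35.0)²/35.0
   = 0.029 + 0.457 + 0.257 + 0.000
   = 0.74
p-value = 0.8631

Since p-value > α = 0.05, we fail to reject H₀.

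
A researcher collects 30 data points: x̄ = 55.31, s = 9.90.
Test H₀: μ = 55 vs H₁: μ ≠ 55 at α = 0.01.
One-sample t-test:
H₀: μ = 55
H₁: μ ≠ 55
df = n - 1 = 29
t = (x̄ - μ₀) / (s/√n) = (55.31 - 55) / (9.90/√30) = 0.172
p-value = 0.8650

Since p-value > α = 0.01, we fail to reject H₀.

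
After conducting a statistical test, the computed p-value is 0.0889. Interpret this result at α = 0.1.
Since p = 0.0889 < α = 0.1, reject H₀.
There is sufficient evidence to reject the null hypothesis; the result is statistically significant at the 0.1 level.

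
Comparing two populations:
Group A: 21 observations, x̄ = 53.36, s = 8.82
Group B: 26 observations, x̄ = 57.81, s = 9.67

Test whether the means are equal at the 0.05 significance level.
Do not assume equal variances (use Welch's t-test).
Welch's two-sample t-test:
H₀: μ₁ = μ₂
H₁: μ₁ ≠ μ₂
s₁²/n₁ = 8.82²/21 = 3.7044,  s₂²/n₂ = 9.67²/26 = 3.5965
SE = √(s₁²/n₁ + s₂²/n₂) = √(3.7044 + 3.5965) = 2.7020
df (Welch-Satterthwaite) = (s₁²/n₁ + s₂²/n₂)² / [(s₁²/n₁)²/(n₁-1) + (s₂²/n₂)²/(n₂-1)] ≈ 44.29
t = (x̄₁ - x̄₂) / SE = (53.36 - 57.81) / 2.7020 = -4.45 / 2.7020 = -1.647
p-value = 0.1067

Since p-value > α = 0.05, we fail to reject H₀.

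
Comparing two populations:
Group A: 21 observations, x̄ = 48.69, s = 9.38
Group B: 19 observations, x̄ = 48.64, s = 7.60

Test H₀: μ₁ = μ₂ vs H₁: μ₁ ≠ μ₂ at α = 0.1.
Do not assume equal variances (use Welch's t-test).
Welch's two-sample t-test:
H₀: μ₁ = μ₂
H₁: μ₁ ≠ μ₂
s₁²/n₁ = 9.38²/21 = 4.1897,  s₂²/n₂ = 7.60²/19 = 3.0400
SE = √(s₁²/n₁ + s₂²/n₂) = √(4.1897 + 3.0400) = 2.6888
df (Welch-Satterthwaite) = (s₁²/n₁ + s₂²/n₂)² / [(s₁²/n₁)²/(n₁-1) + (s₂²/n₂)²/(n₂-1)] ≈ 37.57
t = (x̄₁ - x̄₂) / SE = (48.69 - 48.64) / 2.6888 = 0.05 / 2.6888 = 0.019
p-value = 0.9853

Since p-value > α = 0.1, we fail to reject H₀.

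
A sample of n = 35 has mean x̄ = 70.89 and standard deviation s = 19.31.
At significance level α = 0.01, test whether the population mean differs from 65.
One-sample t-test:
H₀: μ = 65
H₁: μ ≠ 65
df = n - 1 = 34
t = (x̄ - μ₀) / (s/√n) = (70.89 - 65) / (19.31/√35) = 1.805
p-value = 0.0800

Since p-value > α = 0.01, we fail to reject H₀.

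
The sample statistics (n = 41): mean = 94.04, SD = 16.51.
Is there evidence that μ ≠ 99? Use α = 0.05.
One-sample t-test:
H₀: μ = 99
H₁: μ ≠ 99
df = n - 1 = 40
t = (x̄ - μ₀) / (s/√n) = (94.04 - 99) / (16.51/√41) = -1.924
p-value = 0.0615

Since p-value > α = 0.05, we fail to reject H₀.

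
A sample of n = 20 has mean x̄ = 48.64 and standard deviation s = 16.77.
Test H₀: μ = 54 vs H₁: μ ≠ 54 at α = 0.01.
One-sample t-test:
H₀: μ = 54
H₁: μ ≠ 54
df = n - 1 = 19
t = (x̄ - μ₀) / (s/√n) = (48.64 - 54) / (16.77/√20) = -1.429
p-value = 0.1691

Since p-value > α = 0.01, we fail to reject H₀.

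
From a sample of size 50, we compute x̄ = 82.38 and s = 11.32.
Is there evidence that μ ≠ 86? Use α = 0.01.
One-sample t-test:
H₀: μ = 86
H₁: μ ≠ 86
df = n - 1 = 49
t = (x̄ - μ₀) / (s/√n) = (82.38 - 86) / (11.32/√50) = -2.261
p-value = 0.0282

Since p-value > α = 0.01, we fail to reject H₀.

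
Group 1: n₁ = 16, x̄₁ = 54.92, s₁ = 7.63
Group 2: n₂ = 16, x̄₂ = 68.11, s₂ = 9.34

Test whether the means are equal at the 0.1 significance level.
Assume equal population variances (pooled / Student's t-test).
Student's two-sample t-test (equal variances):
H₀: μ₁ = μ₂
H₁: μ₁ ≠ μ₂
df = n₁ + n₂ - 2 = 30
Pooled variance s_p² = [(n₁-1)s₁² + (n₂-1)s₂²] / (n₁ + n₂ - 2) = [(15)(7.63²) + (15)(9.34²)] / 30 = 72.7262
SE = √(s_p²(1/n₁ + 1/n₂)) = √(72.7262 × (1/16 + 1/16)) = 3.0151
t = (x̄₁ - x̄₂) / SE = (54.92 - 68.11) / 3.0151 = -13.19 / 3.0151 = -4.375
p-value = 0.0001

Since p-value < α = 0.1, we reject H₀.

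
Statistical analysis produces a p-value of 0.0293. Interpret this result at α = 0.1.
Since p = 0.0293 < α = 0.1, reject H₀.
There is sufficient evidence to reject the null hypothesis; the result is statistically significant at the 0.1 level.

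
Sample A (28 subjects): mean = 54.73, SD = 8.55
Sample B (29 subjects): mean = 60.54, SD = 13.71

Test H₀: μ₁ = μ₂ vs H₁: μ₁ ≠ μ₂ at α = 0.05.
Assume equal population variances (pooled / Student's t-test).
Student's two-sample t-test (equal variances):
H₀: μ₁ = μ₂
H₁: μ₁ ≠ μ₂
df = n₁ + n₂ - 2 = 55
Pooled variance s_p² = [(n₁-1)s₁² + (n₂-1)s₂²] / (n₁ + n₂ - 2) = [(27)(8.55²) + (28)(13.71²)] / 55 = 131.5775
SE = √(s_p²(1/n₁ + 1/n₂)) = √(131.5775 × (1/28 + 1/29)) = 3.0391
t = (x̄₁ - x̄₂) / SE = (54.73 - 60.54) / 3.0391 = -5.81 / 3.0391 = -1.912
p-value = 0.0611

Since p-value > α = 0.05, we fail to reject H₀.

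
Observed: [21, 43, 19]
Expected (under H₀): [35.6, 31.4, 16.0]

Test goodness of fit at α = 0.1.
Chi-square goodness of fit test:
H₀: observed counts match expected distribution
H₁: observed counts differ from expected distribution
df = k - 1 = 2
χ² = Σ(O - E)²/E
   = (21 - 35.6)²/35.6 + (43 - 31.4)²/31.4 + (19 - 16.0)²/16.0
   = 5.988 + 4.285 + 0.562
   = 10.84
p-value = 0.0044

Since p-value < α = 0.1, we reject H₀.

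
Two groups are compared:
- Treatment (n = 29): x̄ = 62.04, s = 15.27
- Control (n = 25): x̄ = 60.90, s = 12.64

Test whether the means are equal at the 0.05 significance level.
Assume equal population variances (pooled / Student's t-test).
Student's two-sample t-test (equal variances):
H₀: μ₁ = μ₂
H₁: μ₁ ≠ μ₂
df = n₁ + n₂ - 2 = 52
Pooled variance s_p² = [(n₁-1)s₁² + (n₂-1)s₂²] / (n₁ + n₂ - 2) = [(28)(15.27²) + (24)(12.64²)] / 52 = 199.2945
SE = √(s_p²(1/n₁ + 1/n₂)) = √(199.2945 × (1/29 + 1/25)) = 3.8528
t = (x̄₁ - x̄₂) / SE = (62.04 - 60.90) / 3.8528 = 1.14 / 3.8528 = 0.296
p-value = 0.7685

Since p-value > α = 0.05, we fail to reject H₀.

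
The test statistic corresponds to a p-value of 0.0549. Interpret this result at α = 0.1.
Since p = 0.0549 < α = 0.1, reject H₀.
There is sufficient evidence to reject the null hypothesis; the result is statistically significant at the 0.1 level.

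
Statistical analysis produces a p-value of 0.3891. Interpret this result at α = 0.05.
Since p = 0.3891 > α = 0.05, fail to reject H₀.
There is insufficient evidence to reject the null hypothesis; the result is not statistically significant at the 0.05 level.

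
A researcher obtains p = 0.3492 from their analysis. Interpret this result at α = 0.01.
Since p = 0.3492 > α = 0.01, fail to reject H₀.
There is insufficient evidence to reject the null hypothesis; the result is not statistically significant at the 0.01 level.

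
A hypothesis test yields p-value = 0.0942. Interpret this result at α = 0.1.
Since p = 0.0942 < α = 0.1, reject H₀.
There is sufficient evidence to reject the null hypothesis; the result is statistically significant at the 0.1 level.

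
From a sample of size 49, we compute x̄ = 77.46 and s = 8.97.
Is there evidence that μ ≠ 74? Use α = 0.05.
One-sample t-test:
H₀: μ = 74
H₁: μ ≠ 74
df = n - 1 = 48
t = (x̄ - μ₀) / (s/√n) = (77.46 - 74) / (8.97/√49) = 2.700
p-value = 0.0095

Since p-value < α = 0.05, we reject H₀.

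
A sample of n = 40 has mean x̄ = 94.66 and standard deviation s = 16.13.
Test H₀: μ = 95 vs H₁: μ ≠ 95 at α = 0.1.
One-sample t-test:
H₀: μ = 95
H₁: μ ≠ 95
df = n - 1 = 39
t = (x̄ - μ₀) / (s/√n) = (94.66 - 95) / (16.13/√40) = -0.133
p-value = 0.8946

Since p-value > α = 0.1, we fail to reject H₀.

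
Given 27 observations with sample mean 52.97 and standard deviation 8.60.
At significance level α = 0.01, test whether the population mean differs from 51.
One-sample t-test:
H₀: μ = 51
H₁: μ ≠ 51
df = n - 1 = 26
t = (x̄ - μ₀) / (s/√n) = (52.97 - 51) / (8.60/√27) = 1.190
p-value = 0.2447

Since p-value > α = 0.01, we fail to reject H₀.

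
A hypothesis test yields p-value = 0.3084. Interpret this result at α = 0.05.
Since p = 0.3084 > α = 0.05, fail to reject H₀.
There is insufficient evidence to reject the null hypothesis; the result is not statistically significant at the 0.05 level.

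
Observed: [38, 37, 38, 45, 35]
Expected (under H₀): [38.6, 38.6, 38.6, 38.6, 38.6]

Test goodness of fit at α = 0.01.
Chi-square goodness of fit test:
H₀: observed counts match expected distribution
H₁: observed counts differ from expected distribution
df = k - 1 = 4
χ² = Σ(O - E)²/E
   = (38 - 38.6)²/38.6 + (37 - 38.6)²/38.6 + (38 - 38.6)²/38.6 + (45 - 38.6)²/38.6 + (35 - 38.6)²/38.6
   = 0.009 + 0.066 + 0.009 + 1.061 + 0.336
   = 1.48
p-value = 0.8298

Since p-value > α = 0.01, we fail to reject H₀.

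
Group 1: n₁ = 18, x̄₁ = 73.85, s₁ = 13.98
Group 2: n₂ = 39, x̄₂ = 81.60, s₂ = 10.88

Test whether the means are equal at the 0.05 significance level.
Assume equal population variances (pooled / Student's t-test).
Student's two-sample t-test (equal variances):
H₀: μ₁ = μ₂
H₁: μ₁ ≠ μ₂
df = n₁ + n₂ - 2 = 55
Pooled variance s_p² = [(n₁-1)s₁² + (n₂-1)s₂²] / (n₁ + n₂ - 2) = [(17)(13.98²) + (38)(10.88²)] / 55 = 142.1948
SE = √(s_p²(1/n₁ + 1/n₂)) = √(142.1948 × (1/18 + 1/39)) = 3.3979
t = (x̄₁ - x̄₂) / SE = (73.85 - 81.60) / 3.3979 = -7.75 / 3.3979 = -2.281
p-value = 0.0265

Since p-value < α = 0.05, we reject H₀.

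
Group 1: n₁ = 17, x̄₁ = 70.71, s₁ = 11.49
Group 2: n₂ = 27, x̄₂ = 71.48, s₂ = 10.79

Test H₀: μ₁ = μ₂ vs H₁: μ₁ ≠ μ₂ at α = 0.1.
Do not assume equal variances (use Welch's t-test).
Welch's two-sample t-test:
H₀: μ₁ = μ₂
H₁: μ₁ ≠ μ₂
s₁²/n₁ = 11.49²/17 = 7.7659,  s₂²/n₂ = 10.79²/27 = 4.3120
SE = √(s₁²/n₁ + s₂²/n₂) = √(7.7659 + 4.3120) = 3.4753
df (Welch-Satterthwaite) = (s₁²/n₁ + s₂²/n₂)² / [(s₁²/n₁)²/(n₁-1) + (s₂²/n₂)²/(n₂-1)] ≈ 32.53
t = (x̄₁ - x̄₂) / SE = (70.71 - 71.48) / 3.4753 = -0.77 / 3.4753 = -0.222
p-value = 0.8260

Since p-value > α = 0.1, we fail to reject H₀.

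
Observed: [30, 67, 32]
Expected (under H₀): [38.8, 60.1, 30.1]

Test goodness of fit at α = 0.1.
Chi-square goodness of fit test:
H₀: observed counts match expected distribution
H₁: observed counts differ from expected distribution
df = k - 1 = 2
χ² = Σ(O - E)²/E
   = (30 - 38.8)²/38.8 + (67 - 60.1)²/60.1 + (32 - 30.1)²/30.1
   = 1.996 + 0.792 + 0.120
   = 2.91
p-value = 0.2336

Since p-value > α = 0.1, we fail to reject H₀.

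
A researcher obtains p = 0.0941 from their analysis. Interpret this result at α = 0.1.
Since p = 0.0941 < α = 0.1, reject H₀.
There is sufficient evidence to reject the null hypothesis; the result is statistically significant at the 0.1 level.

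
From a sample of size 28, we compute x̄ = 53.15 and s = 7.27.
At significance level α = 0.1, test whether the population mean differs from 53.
One-sample t-test:
H₀: μ = 53
H₁: μ ≠ 53
df = n - 1 = 27
t = (x̄ - μ₀) / (s/√n) = (53.15 - 53) / (7.27/√28) = 0.109
p-value = 0.9139

Since p-value > α = 0.1, we fail to reject H₀.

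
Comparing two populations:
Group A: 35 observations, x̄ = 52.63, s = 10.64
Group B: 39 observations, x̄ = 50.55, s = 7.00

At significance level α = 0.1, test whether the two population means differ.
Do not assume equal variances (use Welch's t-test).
Welch's two-sample t-test:
H₀: μ₁ = μ₂
H₁: μ₁ ≠ μ₂
s₁²/n₁ = 10.64²/35 = 3.2346,  s₂²/n₂ = 7.00²/39 = 1.2564
SE = √(s₁²/n₁ + s₂²/n₂) = √(3.2346 + 1.2564) = 2.1192
df (Welch-Satterthwaite) = (s₁²/n₁ + s₂²/n₂)² / [(s₁²/n₁)²/(n₁-1) + (s₂²/n₂)²/(n₂-1)] ≈ 57.75
t = (x̄₁ - x̄₂) / SE = (52.63 - 50.55) / 2.1192 = 2.08 / 2.1192 = 0.982
p-value = 0.3304

Since p-value > α = 0.1, we fail to reject H₀.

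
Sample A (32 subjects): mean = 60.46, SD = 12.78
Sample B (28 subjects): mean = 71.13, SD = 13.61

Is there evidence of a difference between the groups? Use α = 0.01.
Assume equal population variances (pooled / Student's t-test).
Student's two-sample t-test (equal variances):
H₀: μ₁ = μ₂
H₁: μ₁ ≠ μ₂
df = n₁ + n₂ - 2 = 58
Pooled variance s_p² = [(n₁-1)s₁² + (n₂-1)s₂²] / (n₁ + n₂ - 2) = [(31)(12.78²) + (27)(13.61²)] / 58 = 173.5249
SE = √(s_p²(1/n₁ + 1/n₂)) = √(173.5249 × (1/32 + 1/28)) = 3.4088
t = (x̄₁ - x̄₂) / SE = (60.46 - 71.13) / 3.4088 = -10.67 / 3.4088 = -3.130
p-value = 0.0027

Since p-value < α = 0.01, we reject H₀.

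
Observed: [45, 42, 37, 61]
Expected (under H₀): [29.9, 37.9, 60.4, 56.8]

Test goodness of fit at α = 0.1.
Chi-square goodness of fit test:
H₀: observed counts match expected distribution
H₁: observed counts differ from expected distribution
df = k - 1 = 3
χ² = Σ(O - E)²/E
   = (45 - 29.9)²/29.9 + (42 - 37.9)²/37.9 + (37 - 60.4)²/60.4 + (61 - 56.8)²/56.8
   = 7.626 + 0.444 + 9.066 + 0.311
   = 17.45
p-value = 0.0006

Since p-value < α = 0.1, we reject H₀.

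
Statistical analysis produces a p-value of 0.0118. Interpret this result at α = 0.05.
Since p = 0.0118 < α = 0.05, reject H₀.
There is sufficient evidence to reject the null hypothesis; the result is statistically significant at the 0.05 level.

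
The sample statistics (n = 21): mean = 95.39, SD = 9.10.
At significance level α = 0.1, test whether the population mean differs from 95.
One-sample t-test:
H₀: μ = 95
H₁: μ ≠ 95
df = n - 1 = 20
t = (x̄ - μ₀) / (s/√n) = (95.39 - 95) / (9.10/√21) = 0.196
p-value = 0.8463

Since p-value > α = 0.1, we fail to reject H₀.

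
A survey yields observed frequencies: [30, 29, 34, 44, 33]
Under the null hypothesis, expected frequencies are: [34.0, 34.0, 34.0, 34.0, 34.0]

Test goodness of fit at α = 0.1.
Chi-square goodness of fit test:
H₀: observed counts match expected distribution
H₁: observed counts differ from expected distribution
df = k - 1 = 4
χ² = Σ(O - E)²/E
   = (30 - 34.0)²/34.0 + (29 - 34.0)²/34.0 + (34 - 34.0)²/34.0 + (44 - 34.0)²/34.0 + (33 - 34.0)²/34.0
   = 0.471 + 0.735 + 0.000 + 2.941 + 0.029
   = 4.18
p-value = 0.3826

Since p-value > α = 0.1, we fail to reject H₀.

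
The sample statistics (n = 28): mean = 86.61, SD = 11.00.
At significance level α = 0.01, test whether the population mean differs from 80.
One-sample t-test:
H₀: μ = 80
H₁: μ ≠ 80
df = n - 1 = 27
t = (x̄ - μ₀) / (s/√n) = (86.61 - 80) / (11.00/√28) = 3.180
p-value = 0.0037

Since p-value < α = 0.01, we reject H₀.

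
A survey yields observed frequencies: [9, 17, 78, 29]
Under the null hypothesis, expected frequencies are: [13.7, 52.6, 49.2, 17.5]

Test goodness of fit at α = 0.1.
Chi-square goodness of fit test:
H₀: observed counts match expected distribution
H₁: observed counts differ from expected distribution
df = k - 1 = 3
χ² = Σ(O - E)²/E
   = (9 - 13.7)²/13.7 + (17 - 52.6)²/52.6 + (78 - 49.2)²/49.2 + (29 - 17.5)²/17.5
   = 1.612 + 24.094 + 16.859 + 7.557
   = 50.12
p-value < 0.0001

Since p-value < α = 0.1, we reject H₀.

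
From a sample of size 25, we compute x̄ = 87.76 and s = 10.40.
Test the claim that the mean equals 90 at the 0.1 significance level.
One-sample t-test:
H₀: μ = 90
H₁: μ ≠ 90
df = n - 1 = 24
t = (x̄ - μ₀) / (s/√n) = (87.76 - 90) / (10.40/√25) = -1.077
p-value = 0.2922

Since p-value > α = 0.1, we fail to reject H₀.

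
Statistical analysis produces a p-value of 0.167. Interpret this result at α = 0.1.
Since p = 0.167 > α = 0.1, fail to reject H₀.
There is insufficient evidence to reject the null hypothesis; the result is not statistically significant at the 0.1 level.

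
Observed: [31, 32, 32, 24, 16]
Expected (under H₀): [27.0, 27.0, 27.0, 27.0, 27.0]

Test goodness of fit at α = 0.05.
Chi-square goodness of fit test:
H₀: observed counts match expected distribution
H₁: observed counts differ from expected distribution
df = k - 1 = 4
χ² = Σ(O - E)²/E
   = (31 - 27.0)²/27.0 + (32 - 27.0)²/27.0 + (32 - 27.0)²/27.0 + (24 - 27.0)²/27.0 + (16 - 27.0)²/27.0
   = 0.593 + 0.926 + 0.926 + 0.333 + 4.481
   = 7.26
p-value = 0.1228

Since p-value > α = 0.05, we fail to reject H₀.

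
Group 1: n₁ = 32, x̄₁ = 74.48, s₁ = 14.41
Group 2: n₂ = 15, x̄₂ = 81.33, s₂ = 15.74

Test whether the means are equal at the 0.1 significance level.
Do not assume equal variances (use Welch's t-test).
Welch's two-sample t-test:
H₀: μ₁ = μ₂
H₁: μ₁ ≠ μ₂
s₁²/n₁ = 14.41²/32 = 6.4890,  s₂²/n₂ = 15.74²/15 = 16.5165
SE = √(s₁²/n₁ + s₂²/n₂) = √(6.4890 + 16.5165) = 4.7964
df (Welch-Satterthwaite) = (s₁²/n₁ + s₂²/n₂)² / [(s₁²/n₁)²/(n₁-1) + (s₂²/n₂)²/(n₂-1)] ≈ 25.39
t = (x̄₁ - x̄₂) / SE = (74.48 - 81.33) / 4.7964 = -6.85 / 4.7964 = -1.428
p-value = 0.1654

Since p-value > α = 0.1, we fail to reject H₀.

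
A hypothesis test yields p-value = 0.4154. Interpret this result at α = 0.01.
Since p = 0.4154 > α = 0.01, fail to reject H₀.
There is insufficient evidence to reject the null hypothesis; the result is not statistically significant at the 0.01 level.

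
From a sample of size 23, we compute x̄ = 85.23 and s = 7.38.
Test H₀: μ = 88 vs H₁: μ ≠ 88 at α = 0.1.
One-sample t-test:
H₀: μ = 88
H₁: μ ≠ 88
df = n - 1 = 22
t = (x̄ - μ₀) / (s/√n) = (85.23 - 88) / (7.38/√23) = -1.800
p-value = 0.0856

Since p-value < α = 0.1, we reject H₀.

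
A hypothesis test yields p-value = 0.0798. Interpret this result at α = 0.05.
Since p = 0.0798 > α = 0.05, fail to reject H₀.
There is insufficient evidence to reject the null hypothesis; the result is not statistically significant at the 0.05 level.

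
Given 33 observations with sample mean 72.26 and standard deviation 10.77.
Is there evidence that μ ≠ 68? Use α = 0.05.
One-sample t-test:
H₀: μ = 68
H₁: μ ≠ 68
df = n - 1 = 32
t = (x̄ - μ₀) / (s/√n) = (72.26 - 68) / (10.77/√33) = 2.272
p-value = 0.0299

Since p-value < α = 0.05, we reject H₀.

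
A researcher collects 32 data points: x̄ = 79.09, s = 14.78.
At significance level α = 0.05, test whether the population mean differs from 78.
One-sample t-test:
H₀: μ = 78
H₁: μ ≠ 78
df = n - 1 = 31
t = (x̄ - μ₀) / (s/√n) = (79.09 - 78) / (14.78/√32) = 0.417
p-value = 0.6794

Since p-value > α = 0.05, we fail to reject H₀.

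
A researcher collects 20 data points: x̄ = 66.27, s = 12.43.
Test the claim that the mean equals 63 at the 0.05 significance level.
One-sample t-test:
H₀: μ = 63
H₁: μ ≠ 63
df = n - 1 = 19
t = (x̄ - μ₀) / (s/√n) = (66.27 - 63) / (12.43/√20) = 1.176
p-value = 0.2539

Since p-value > α = 0.05, we fail to reject H₀.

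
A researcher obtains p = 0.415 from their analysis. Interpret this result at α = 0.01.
Since p = 0.415 > α = 0.01, fail to reject H₀.
There is insufficient evidence to reject the null hypothesis; the result is not statistically significant at the 0.01 level.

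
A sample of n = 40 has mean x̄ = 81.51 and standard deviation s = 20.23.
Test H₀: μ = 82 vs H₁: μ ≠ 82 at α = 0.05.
One-sample t-test:
H₀: μ = 82
H₁: μ ≠ 82
df = n - 1 = 39
t = (x̄ - μ₀) / (s/√n) = (81.51 - 82) / (20.23/√40) = -0.153
p-value = 0.8790

Since p-value > α = 0.05, we fail to reject H₀.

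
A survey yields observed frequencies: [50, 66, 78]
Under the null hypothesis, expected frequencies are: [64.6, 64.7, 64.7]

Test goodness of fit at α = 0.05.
Chi-square goodness of fit test:
H₀: observed counts match expected distribution
H₁: observed counts differ from expected distribution
df = k - 1 = 2
χ² = Σ(O - E)²/E
   = (50 - 64.6)²/64.6 + (66 - 64.7)²/64.7 + (78 - 64.7)²/64.7
   = 3.300 + 0.026 + 2.734
   = 6.06
p-value = 0.0483

Since p-value < α = 0.05, we reject H₀.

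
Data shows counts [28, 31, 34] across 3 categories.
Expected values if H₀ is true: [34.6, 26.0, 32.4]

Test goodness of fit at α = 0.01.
Chi-square goodness of fit test:
H₀: observed counts match expected distribution
H₁: observed counts differ from expected distribution
df = k - 1 = 2
χ² = Σ(O - E)²/E
   = (28 - 34.6)²/34.6 + (31 - 26.0)²/26.0 + (34 - 32.4)²/32.4
   = 1.259 + 0.962 + 0.079
   = 2.30
p-value = 0.3167

Since p-value > α = 0.01, we fail to reject H₀.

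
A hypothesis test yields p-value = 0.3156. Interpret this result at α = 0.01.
Since p = 0.3156 > α = 0.01, fail to reject H₀.
There is insufficient evidence to reject the null hypothesis; the result is not statistically significant at the 0.01 level.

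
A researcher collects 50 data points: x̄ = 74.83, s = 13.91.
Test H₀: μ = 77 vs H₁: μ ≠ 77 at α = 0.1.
One-sample t-test:
H₀: μ = 77
H₁: μ ≠ 77
df = n - 1 = 49
t = (x̄ - μ₀) / (s/√n) = (74.83 - 77) / (13.91/√50) = -1.103
p-value = 0.2754

Since p-value > α = 0.1, we fail to reject H₀.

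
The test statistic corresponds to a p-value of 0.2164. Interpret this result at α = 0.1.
Since p = 0.2164 > α = 0.1, fail to reject H₀.
There is insufficient evidence to reject the null hypothesis; the result is not statistically significant at the 0.1 level.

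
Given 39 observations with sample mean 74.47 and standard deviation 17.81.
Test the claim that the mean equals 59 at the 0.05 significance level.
One-sample t-test:
H₀: μ = 59
H₁: μ ≠ 59
df = n - 1 = 38
t = (x̄ - μ₀) / (s/√n) = (74.47 - 59) / (17.81/√39) = 5.424
p-value < 0.0001

Since p-value < α = 0.05, we reject H₀.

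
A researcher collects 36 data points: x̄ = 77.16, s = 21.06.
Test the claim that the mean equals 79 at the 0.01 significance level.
One-sample t-test:
H₀: μ = 79
H₁: μ ≠ 79
df = n - 1 = 35
t = (x̄ - μ₀) / (s/√n) = (77.16 - 79) / (21.06/√36) = -0.524
p-value = 0.6034

Since p-value > α = 0.01, we fail to reject H₀.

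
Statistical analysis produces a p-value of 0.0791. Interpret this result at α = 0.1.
Since p = 0.0791 < α = 0.1, reject H₀.
There is sufficient evidence to reject the null hypothesis; the result is statistically significant at the 0.1 level.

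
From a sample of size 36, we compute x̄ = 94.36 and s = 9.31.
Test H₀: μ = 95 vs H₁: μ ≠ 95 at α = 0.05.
One-sample t-test:
H₀: μ = 95
H₁: μ ≠ 95
df = n - 1 = 35
t = (x̄ - μ₀) / (s/√n) = (94.36 - 95) / (9.31/√36) = -0.412
p-value = 0.6825

Since p-value > α = 0.05, we fail to reject H₀.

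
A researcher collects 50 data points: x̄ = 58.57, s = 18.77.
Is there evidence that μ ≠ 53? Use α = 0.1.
One-sample t-test:
H₀: μ = 53
H₁: μ ≠ 53
df = n - 1 = 49
t = (x̄ - μ₀) / (s/√n) = (58.57 - 53) / (18.77/√50) = 2.098
p-value = 0.0411

Since p-value < α = 0.1, we reject H₀.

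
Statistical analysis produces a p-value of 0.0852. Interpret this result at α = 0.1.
Since p = 0.0852 < α = 0.1, reject H₀.
There is sufficient evidence to reject the null hypothesis; the result is statistically significant at the 0.1 level.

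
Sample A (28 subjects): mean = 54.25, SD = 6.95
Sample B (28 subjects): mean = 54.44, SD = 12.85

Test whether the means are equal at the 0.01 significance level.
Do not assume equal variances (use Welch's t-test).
Welch's two-sample t-test:
H₀: μ₁ = μ₂
H₁: μ₁ ≠ μ₂
s₁²/n₁ = 6.95²/28 = 1.7251,  s₂²/n₂ = 12.85²/28 = 5.8972
SE = √(s₁²/n₁ + s₂²/n₂) = √(1.7251 + 5.8972) = 2.7609
df (Welch-Satterthwaite) = (s₁²/n₁ + s₂²/n₂)² / [(s₁²/n₁)²/(n₁-1) + (s₂²/n₂)²/(n₂-1)] ≈ 41.55
t = (x̄₁ - x̄₂) / SE = (54.25 - 54.44) / 2.7609 = -0.19 / 2.7609 = -0.069
p-value = 0.9455

Since p-value > α = 0.01, we fail to reject H₀.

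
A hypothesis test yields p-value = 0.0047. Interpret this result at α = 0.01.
Since p = 0.0047 < α = 0.01, reject H₀.
There is sufficient evidence to reject the null hypothesis; the result is statistically significant at the 0.01 level.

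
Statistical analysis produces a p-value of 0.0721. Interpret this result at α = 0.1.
Since p = 0.0721 < α = 0.1, reject H₀.
There is sufficient evidence to reject the null hypothesis; the result is statistically significant at the 0.1 level.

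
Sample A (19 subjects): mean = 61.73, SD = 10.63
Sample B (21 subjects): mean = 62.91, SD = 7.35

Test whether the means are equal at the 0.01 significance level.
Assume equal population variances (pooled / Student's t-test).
Student's two-sample t-test (equal variances):
H₀: μ₁ = μ₂
H₁: μ₁ ≠ μ₂
df = n₁ + n₂ - 2 = 38
Pooled variance s_p² = [(n₁-1)s₁² + (n₂-1)s₂²] / (n₁ + n₂ - 2) = [(18)(10.63²) + (20)(7.35²)] / 38 = 81.9577
SE = √(s_p²(1/n₁ + 1/n₂)) = √(81.9577 × (1/19 + 1/21)) = 2.8664
t = (x̄₁ - x̄₂) / SE = (61.73 - 62.91) / 2.8664 = -1.18 / 2.8664 = -0.412
p-value = 0.6829

Since p-value > α = 0.01, we fail to reject H₀.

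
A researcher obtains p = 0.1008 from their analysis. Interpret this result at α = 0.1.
Since p = 0.1008 > α = 0.1, fail to reject H₀.
There is insufficient evidence to reject the null hypothesis; the result is not statistically significant at the 0.1 level.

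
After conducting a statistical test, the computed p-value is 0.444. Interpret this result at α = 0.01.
Since p = 0.444 > α = 0.01, fail to reject H₀.
There is insufficient evidence to reject the null hypothesis; the result is not statistically significant at the 0.01 level.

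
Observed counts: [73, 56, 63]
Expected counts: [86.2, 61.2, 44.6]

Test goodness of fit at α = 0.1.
Chi-square goodness of fit test:
H₀: observed counts match expected distribution
H₁: observed counts differ from expected distribution
df = k - 1 = 2
χ² = Σ(O - E)²/E
   = (73 - 86.2)²/86.2 + (56 - 61.2)²/61.2 + (63 - 44.6)²/44.6
   = 2.021 + 0.442 + 7.591
   = 10.05
p-value = 0.0066

Since p-value < α = 0.1, we reject H₀.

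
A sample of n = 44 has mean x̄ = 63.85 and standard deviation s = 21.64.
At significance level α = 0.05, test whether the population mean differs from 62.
One-sample t-test:
H₀: μ = 62
H₁: μ ≠ 62
df = n - 1 = 43
t = (x̄ - μ₀) / (s/√n) = (63.85 - 62) / (21.64/√44) = 0.567
p-value = 0.5736

Since p-value > α = 0.05, we fail to reject H₀.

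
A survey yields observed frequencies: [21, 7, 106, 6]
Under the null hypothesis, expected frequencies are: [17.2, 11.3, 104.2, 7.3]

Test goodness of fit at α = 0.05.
Chi-square goodness of fit test:
H₀: observed counts match expected distribution
H₁: observed counts differ from expected distribution
df = k - 1 = 3
χ² = Σ(O - E)²/E
   = (21 - 17.2)²/17.2 + (7 - 11.3)²/11.3 + (106 - 104.2)²/104.2 + (6 - 7.3)²/7.3
   = 0.840 + 1.636 + 0.031 + 0.232
   = 2.74
p-value = 0.4337

Since p-value > α = 0.05, we fail to reject H₀.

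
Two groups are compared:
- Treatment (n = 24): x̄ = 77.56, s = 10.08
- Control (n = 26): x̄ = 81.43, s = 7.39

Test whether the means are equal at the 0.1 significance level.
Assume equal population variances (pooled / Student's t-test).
Student's two-sample t-test (equal variances):
H₀: μ₁ = μ₂
H₁: μ₁ ≠ μ₂
df = n₁ + n₂ - 2 = 48
Pooled variance s_p² = [(n₁-1)s₁² + (n₂-1)s₂²] / (n₁ + n₂ - 2) = [(23)(10.08²) + (25)(7.39²)] / 48 = 77.1302
SE = √(s_p²(1/n₁ + 1/n₂)) = √(77.1302 × (1/24 + 1/26)) = 2.4860
t = (x̄₁ - x̄₂) / SE = (77.56 - 81.43) / 2.4860 = -3.87 / 2.4860 = -1.557
p-value = 0.1261

Since p-value > α = 0.1, we fail to reject H₀.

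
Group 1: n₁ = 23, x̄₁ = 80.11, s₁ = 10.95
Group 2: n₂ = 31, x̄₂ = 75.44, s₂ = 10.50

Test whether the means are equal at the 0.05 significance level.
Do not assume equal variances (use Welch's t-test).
Welch's two-sample t-test:
H₀: μ₁ = μ₂
H₁: μ₁ ≠ μ₂
s₁²/n₁ = 10.95²/23 = 5.2132,  s₂²/n₂ = 10.50²/31 = 3.5565
SE = √(s₁²/n₁ + s₂²/n₂) = √(5.2132 + 3.5565) = 2.9614
df (Welch-Satterthwaite) = (s₁²/n₁ + s₂²/n₂)² / [(s₁²/n₁)²/(n₁-1) + (s₂²/n₂)²/(n₂-1)] ≈ 46.41
t = (x̄₁ - x̄₂) / SE = (80.11 - 75.44) / 2.9614 = 4.67 / 2.9614 = 1.577
p-value = 0.1216

Since p-value > α = 0.05, we fail to reject H₀.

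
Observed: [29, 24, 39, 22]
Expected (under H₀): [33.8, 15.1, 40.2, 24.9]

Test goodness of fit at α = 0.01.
Chi-square goodness of fit test:
H₀: observed counts match expected distribution
H₁: observed counts differ from expected distribution
df = k - 1 = 3
χ² = Σ(O - E)²/E
   = (29 - 33.8)²/33.8 + (24 - 15.1)²/15.1 + (39 - 40.2)²/40.2 + (22 - 24.9)²/24.9
   = 0.682 + 5.246 + 0.036 + 0.338
   = 6.30
p-value = 0.0979

Since p-value > α = 0.01, we fail to reject H₀.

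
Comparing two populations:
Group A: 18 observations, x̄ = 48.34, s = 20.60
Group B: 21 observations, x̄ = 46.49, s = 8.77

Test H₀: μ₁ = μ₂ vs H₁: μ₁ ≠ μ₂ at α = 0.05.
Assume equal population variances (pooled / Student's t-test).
Student's two-sample t-test (equal variances):
H₀: μ₁ = μ₂
H₁: μ₁ ≠ μ₂
df = n₁ + n₂ - 2 = 37
Pooled variance s_p² = [(n₁-1)s₁² + (n₂-1)s₂²] / (n₁ + n₂ - 2) = [(17)(20.60²) + (20)(8.77²)] / 37 = 236.5508
SE = √(s_p²(1/n₁ + 1/n₂)) = √(236.5508 × (1/18 + 1/21)) = 4.9402
t = (x̄₁ - x̄₂) / SE = (48.34 - 46.49) / 4.9402 = 1.85 / 4.9402 = 0.374
p-value = 0.7102

Since p-value > α = 0.05, we fail to reject H₀.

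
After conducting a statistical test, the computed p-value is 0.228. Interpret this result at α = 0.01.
Since p = 0.228 > α = 0.01, fail to reject H₀.
There is insufficient evidence to reject the null hypothesis; the result is not statistically significant at the 0.01 level.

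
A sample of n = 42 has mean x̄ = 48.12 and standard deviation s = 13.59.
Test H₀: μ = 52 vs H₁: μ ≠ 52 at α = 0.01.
One-sample t-test:
H₀: μ = 52
H₁: μ ≠ 52
df = n - 1 = 41
t = (x̄ - μ₀) / (s/√n) = (48.12 - 52) / (13.59/√42) = -1.850
p-value = 0.0715

Since p-value > α = 0.01, we fail to reject H₀.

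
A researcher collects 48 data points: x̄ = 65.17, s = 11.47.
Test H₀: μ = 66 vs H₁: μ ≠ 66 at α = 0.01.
One-sample t-test:
H₀: μ = 66
H₁: μ ≠ 66
df = n - 1 = 47
t = (x̄ - μ₀) / (s/√n) = (65.17 - 66) / (11.47/√48) = -0.501
p-value = 0.6185

Since p-value > α = 0.01, we fail to reject H₀.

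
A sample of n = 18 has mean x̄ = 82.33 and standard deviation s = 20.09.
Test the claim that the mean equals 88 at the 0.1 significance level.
One-sample t-test:
H₀: μ = 88
H₁: μ ≠ 88
df = n - 1 = 17
t = (x̄ - μ₀) / (s/√n) = (82.33 - 88) / (20.09/√18) = -1.197
p-value = 0.2476

Since p-value > α = 0.1, we fail to reject H₀.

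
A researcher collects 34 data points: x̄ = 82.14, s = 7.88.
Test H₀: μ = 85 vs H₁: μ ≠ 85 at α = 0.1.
One-sample t-test:
H₀: μ = 85
H₁: μ ≠ 85
df = n - 1 = 33
t = (x̄ - μ₀) / (s/√n) = (82.14 - 85) / (7.88/√34) = -2.116
p-value = 0.0419

Since p-value < α = 0.1, we reject H₀.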